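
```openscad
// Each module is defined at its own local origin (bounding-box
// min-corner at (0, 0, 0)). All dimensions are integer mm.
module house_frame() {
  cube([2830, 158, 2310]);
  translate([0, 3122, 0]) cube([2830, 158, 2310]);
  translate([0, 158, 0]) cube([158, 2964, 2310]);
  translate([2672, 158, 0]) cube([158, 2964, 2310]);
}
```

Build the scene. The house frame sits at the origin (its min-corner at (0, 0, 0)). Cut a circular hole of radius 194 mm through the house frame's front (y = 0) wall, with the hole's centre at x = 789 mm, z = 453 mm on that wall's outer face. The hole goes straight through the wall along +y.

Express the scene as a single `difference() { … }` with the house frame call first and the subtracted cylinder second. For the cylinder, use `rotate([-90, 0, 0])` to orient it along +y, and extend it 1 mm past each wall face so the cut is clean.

difference() {
  house_frame();
  translate([789, -1, 453]) rotate([-90, 0, 0]) cylinder(h = 160, r = 194);
}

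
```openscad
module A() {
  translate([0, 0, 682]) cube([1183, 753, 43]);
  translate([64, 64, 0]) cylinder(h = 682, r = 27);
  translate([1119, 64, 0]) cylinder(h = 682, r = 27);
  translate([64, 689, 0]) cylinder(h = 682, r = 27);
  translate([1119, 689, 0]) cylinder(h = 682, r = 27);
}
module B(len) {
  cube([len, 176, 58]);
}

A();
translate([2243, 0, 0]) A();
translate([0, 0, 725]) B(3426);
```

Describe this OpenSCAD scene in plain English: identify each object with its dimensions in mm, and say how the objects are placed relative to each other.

A is a table: top 1183 mm (x) × 753 mm (y), 43 mm thick, upper face at z = 725 mm, on four round legs of 54 mm diameter, each leg's bounding box inset 37 mm from the nearest pair of top edges, running from z = 0 to the bottom of the top.

B is a rectangular beam 3426 mm long (x), 176 mm deep (y), 58 mm thick (z).

The beam spans the tops of two tables placed 1060 mm apart, resting at z = 725 mm.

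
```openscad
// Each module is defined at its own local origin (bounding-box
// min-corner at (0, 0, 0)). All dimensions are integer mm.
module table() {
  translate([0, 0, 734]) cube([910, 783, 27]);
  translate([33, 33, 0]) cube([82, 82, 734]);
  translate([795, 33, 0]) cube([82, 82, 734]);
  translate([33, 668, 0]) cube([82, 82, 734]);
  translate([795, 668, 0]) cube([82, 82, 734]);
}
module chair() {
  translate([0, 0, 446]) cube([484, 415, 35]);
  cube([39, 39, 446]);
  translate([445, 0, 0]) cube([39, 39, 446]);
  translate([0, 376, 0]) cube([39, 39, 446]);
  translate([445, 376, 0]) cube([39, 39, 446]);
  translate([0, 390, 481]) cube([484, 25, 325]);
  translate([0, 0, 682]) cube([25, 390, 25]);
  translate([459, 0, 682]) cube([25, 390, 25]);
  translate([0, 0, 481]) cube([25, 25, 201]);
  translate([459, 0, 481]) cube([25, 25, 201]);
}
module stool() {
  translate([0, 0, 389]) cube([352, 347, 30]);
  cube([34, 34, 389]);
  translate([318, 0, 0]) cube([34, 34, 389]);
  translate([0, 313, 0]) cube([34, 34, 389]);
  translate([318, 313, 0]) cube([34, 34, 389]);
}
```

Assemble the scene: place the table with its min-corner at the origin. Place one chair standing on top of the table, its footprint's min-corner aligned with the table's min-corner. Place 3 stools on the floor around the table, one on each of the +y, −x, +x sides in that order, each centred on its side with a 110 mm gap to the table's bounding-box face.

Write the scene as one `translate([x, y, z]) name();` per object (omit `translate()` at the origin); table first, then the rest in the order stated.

table();
translate([0, 0, 761]) chair();
translate([279, 893, 0]) stool();
translate([-462, 218, 0]) stool();
translate([1020, 218, 0]) stool();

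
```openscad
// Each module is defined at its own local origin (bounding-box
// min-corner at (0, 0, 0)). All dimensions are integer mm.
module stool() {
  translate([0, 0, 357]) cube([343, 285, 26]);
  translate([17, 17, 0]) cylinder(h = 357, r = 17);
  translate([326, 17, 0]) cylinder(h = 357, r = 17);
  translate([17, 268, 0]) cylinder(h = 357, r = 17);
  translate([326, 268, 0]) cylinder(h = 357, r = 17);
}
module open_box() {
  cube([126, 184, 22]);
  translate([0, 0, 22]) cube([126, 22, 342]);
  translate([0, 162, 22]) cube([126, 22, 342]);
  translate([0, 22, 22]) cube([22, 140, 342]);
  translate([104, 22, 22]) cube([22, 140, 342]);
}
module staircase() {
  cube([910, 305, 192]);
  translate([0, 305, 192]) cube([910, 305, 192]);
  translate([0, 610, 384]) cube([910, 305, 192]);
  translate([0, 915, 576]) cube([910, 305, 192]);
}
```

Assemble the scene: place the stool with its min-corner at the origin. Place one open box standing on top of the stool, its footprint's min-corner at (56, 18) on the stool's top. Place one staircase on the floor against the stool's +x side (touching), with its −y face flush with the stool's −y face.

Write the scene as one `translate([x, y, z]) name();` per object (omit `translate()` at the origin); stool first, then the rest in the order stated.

stool();
translate([56, 18, 383]) open_box();
translate([343, 0, 0]) staircase();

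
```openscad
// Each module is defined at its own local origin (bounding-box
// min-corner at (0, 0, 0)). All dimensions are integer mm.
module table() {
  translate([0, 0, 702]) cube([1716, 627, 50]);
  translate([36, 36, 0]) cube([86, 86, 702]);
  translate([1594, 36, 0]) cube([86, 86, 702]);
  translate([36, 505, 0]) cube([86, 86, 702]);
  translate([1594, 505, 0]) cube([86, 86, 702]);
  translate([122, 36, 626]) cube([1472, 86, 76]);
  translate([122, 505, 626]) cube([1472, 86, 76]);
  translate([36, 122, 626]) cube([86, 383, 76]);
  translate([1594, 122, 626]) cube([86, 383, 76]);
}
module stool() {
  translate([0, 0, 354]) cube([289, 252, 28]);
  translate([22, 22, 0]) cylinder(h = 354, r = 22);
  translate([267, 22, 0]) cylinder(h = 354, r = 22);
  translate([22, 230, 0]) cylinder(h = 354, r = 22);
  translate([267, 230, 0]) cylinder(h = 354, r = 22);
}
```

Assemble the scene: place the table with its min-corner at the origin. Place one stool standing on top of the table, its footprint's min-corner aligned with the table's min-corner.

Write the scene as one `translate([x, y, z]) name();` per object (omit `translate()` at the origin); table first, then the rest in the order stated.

table();
translate([0, 0, 752]) stool();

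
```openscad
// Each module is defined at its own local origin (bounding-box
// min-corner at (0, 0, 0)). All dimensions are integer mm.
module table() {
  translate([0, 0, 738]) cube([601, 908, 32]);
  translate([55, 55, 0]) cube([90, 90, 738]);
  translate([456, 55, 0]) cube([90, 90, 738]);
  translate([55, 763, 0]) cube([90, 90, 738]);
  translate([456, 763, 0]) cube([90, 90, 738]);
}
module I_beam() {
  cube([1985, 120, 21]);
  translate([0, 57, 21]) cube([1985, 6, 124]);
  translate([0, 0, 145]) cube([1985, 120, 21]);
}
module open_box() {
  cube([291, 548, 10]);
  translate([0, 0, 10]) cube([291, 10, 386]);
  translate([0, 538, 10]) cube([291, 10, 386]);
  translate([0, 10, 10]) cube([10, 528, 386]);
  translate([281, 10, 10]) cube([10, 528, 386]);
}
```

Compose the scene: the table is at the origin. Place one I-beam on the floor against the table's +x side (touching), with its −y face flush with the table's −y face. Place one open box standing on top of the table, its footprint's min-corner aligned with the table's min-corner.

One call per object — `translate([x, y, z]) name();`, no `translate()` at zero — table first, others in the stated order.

table();
translate([601, 0, 0]) I_beam();
translate([0, 0, 770]) open_box();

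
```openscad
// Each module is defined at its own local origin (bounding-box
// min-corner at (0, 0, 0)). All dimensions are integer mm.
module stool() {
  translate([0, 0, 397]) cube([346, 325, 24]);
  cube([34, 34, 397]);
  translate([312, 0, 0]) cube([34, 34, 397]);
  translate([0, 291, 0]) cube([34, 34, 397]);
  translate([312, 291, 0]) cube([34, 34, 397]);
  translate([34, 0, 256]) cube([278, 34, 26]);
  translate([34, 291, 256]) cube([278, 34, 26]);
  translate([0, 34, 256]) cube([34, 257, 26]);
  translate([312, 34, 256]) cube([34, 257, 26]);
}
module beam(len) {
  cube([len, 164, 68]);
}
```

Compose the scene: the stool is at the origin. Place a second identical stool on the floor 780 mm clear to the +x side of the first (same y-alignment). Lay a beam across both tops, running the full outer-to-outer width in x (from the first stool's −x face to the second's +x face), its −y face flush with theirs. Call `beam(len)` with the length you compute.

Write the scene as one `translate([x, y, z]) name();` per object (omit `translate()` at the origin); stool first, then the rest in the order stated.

stool();
translate([1126, 0, 0]) stool();
translate([0, 0, 421]) beam(1472);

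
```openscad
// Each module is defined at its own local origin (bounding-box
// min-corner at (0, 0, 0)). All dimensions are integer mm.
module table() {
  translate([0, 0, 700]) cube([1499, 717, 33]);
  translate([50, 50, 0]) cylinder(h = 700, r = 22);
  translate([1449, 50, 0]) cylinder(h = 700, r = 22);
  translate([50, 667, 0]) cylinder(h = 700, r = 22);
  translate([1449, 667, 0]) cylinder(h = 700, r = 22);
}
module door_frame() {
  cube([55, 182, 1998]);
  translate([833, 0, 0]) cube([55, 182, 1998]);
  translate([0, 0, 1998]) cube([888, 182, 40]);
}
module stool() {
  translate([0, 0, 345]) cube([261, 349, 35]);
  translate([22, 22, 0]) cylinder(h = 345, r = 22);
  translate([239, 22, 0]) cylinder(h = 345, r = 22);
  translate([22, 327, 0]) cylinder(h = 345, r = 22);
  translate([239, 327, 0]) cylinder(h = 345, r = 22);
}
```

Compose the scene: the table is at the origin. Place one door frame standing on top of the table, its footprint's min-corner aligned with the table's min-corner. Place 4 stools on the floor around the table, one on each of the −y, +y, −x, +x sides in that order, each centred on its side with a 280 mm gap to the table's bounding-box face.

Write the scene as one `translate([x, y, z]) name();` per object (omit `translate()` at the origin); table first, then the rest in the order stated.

table();
translate([0, 0, 733]) door_frame();
translate([619, -629, 0]) stool();
translate([619, 997, 0]) stool();
translate([-541, 184, 0]) stool();
translate([1779, 184, 0]) stool();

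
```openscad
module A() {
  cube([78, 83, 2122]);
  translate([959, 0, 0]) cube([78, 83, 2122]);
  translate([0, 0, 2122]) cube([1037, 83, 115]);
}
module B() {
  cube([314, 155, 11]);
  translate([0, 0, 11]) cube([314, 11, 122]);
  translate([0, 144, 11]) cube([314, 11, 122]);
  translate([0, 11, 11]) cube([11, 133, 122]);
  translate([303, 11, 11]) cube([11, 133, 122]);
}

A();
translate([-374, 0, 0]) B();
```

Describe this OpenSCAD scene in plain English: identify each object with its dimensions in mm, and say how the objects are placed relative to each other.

A is a rectangular door frame: two vertical jambs of 78×83 mm section, 2122 mm tall, with a clear opening 881 mm wide between their inner faces. A header 115 mm tall and 83 mm deep lies on top of the jambs and spans the full outside width.

B is an open storage box with external size 314×155×133 mm and wall thickness 11 mm (the base is also 11 mm thick). The base covers the whole footprint; the four walls stand on the base, with the y-facing walls full-width and the x-facing walls fitting between their inner faces.

The open box is on the floor beside the door frame on its −x side.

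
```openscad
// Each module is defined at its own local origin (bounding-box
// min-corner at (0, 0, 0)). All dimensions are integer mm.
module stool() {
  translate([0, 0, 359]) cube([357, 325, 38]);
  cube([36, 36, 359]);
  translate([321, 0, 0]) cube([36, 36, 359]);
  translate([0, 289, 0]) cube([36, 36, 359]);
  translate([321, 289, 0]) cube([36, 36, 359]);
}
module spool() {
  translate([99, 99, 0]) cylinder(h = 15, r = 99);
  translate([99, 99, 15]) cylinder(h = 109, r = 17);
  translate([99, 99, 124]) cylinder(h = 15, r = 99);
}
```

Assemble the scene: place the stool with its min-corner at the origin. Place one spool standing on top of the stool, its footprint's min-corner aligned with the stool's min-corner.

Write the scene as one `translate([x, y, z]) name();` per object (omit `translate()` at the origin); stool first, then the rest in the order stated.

stool();
translate([0, 0, 397]) spool();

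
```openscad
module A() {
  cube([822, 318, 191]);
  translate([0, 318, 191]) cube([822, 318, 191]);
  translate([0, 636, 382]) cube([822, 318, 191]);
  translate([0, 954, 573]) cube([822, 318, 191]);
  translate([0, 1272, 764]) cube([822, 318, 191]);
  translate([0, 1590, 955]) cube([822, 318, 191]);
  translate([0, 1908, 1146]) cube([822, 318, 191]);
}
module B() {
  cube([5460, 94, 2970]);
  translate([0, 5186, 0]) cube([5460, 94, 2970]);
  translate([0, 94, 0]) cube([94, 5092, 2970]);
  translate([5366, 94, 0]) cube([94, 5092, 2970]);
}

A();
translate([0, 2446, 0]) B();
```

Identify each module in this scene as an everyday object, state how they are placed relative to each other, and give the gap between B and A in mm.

The house frame's nearest face is 220 mm from the staircase's +y face.

A is a staircase. B is a house frame. The house frame is on the floor beside the staircase on its +y side. The gap between the house frame and the staircase is 220 mm.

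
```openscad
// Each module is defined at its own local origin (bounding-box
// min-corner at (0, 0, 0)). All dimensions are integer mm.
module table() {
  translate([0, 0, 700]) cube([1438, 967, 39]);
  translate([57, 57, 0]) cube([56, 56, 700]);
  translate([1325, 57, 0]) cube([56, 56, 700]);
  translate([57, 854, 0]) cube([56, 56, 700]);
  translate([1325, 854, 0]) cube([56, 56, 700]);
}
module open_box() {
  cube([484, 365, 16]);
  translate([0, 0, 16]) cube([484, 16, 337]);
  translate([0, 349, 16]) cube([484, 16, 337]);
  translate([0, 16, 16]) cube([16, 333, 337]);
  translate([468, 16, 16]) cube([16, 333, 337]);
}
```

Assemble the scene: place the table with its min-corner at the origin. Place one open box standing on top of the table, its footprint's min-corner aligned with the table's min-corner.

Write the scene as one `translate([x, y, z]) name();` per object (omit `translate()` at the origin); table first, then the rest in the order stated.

table();
translate([0, 0, 739]) open_box();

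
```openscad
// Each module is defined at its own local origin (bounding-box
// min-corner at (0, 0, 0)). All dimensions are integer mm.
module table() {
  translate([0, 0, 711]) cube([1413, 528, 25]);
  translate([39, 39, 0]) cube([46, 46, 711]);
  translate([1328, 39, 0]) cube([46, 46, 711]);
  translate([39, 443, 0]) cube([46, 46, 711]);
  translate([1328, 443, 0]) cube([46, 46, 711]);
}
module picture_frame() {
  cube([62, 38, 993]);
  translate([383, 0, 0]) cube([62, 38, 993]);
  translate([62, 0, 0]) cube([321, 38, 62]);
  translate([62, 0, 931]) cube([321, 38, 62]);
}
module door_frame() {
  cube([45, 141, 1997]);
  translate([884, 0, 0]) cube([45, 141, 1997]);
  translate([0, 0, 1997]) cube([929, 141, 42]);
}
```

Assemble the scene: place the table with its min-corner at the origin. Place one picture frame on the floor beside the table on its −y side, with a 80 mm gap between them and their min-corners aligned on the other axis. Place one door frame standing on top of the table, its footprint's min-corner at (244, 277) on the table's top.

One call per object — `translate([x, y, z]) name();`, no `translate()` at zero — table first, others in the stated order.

table();
translate([0, -118, 0]) picture_frame();
translate([244, 277, 736]) door_frame();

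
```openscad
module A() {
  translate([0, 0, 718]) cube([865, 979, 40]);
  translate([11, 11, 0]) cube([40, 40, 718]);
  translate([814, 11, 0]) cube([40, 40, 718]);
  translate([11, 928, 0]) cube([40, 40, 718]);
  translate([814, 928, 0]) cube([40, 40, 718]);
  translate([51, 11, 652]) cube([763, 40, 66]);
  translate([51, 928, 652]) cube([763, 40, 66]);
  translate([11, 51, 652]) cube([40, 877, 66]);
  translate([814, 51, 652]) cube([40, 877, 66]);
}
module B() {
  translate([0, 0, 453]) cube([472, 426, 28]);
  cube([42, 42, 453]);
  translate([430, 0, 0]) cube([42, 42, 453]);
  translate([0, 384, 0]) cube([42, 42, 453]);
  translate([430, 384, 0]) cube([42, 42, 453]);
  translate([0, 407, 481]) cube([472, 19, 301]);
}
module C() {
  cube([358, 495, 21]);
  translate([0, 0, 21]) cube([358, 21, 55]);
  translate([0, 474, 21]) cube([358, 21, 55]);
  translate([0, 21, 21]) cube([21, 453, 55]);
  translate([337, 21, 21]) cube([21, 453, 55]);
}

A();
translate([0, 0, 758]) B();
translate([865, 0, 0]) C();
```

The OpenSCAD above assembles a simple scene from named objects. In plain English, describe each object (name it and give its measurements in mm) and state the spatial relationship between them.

A is a table: top 865 mm (x) × 979 mm (y), 40 mm thick, upper face at z = 758 mm, on four 40×40 mm square legs, each inset 11 mm from the nearest pair of top edges, running from z = 0 to the bottom of the top. Four apron rails, 40 mm thick and 66 mm tall, run between adjacent legs with their top edges flush with the underside of the top and their outer faces flush with the legs' outer faces.

B is a chair: 472×426 mm seat, 28 mm thick, top at z = 481 mm, on four 42 mm square corner legs flush with the seat edges. A 19 mm thick backrest slab spans the full seat width, extending 301 mm above the seat top, its back face flush with the seat's +y edge.

C is an open-topped rectangular box: outside dimensions 358×495×76 mm, with a uniform wall and base thickness of 21 mm. The base is a full 358×495 slab on the floor; four walls sit on top of the base. The front and back walls (the −y and +y sides) span the full width; the two side walls fit between them.

The chair is on top of the table. The open box is against the table's +x side, with their −y faces flush.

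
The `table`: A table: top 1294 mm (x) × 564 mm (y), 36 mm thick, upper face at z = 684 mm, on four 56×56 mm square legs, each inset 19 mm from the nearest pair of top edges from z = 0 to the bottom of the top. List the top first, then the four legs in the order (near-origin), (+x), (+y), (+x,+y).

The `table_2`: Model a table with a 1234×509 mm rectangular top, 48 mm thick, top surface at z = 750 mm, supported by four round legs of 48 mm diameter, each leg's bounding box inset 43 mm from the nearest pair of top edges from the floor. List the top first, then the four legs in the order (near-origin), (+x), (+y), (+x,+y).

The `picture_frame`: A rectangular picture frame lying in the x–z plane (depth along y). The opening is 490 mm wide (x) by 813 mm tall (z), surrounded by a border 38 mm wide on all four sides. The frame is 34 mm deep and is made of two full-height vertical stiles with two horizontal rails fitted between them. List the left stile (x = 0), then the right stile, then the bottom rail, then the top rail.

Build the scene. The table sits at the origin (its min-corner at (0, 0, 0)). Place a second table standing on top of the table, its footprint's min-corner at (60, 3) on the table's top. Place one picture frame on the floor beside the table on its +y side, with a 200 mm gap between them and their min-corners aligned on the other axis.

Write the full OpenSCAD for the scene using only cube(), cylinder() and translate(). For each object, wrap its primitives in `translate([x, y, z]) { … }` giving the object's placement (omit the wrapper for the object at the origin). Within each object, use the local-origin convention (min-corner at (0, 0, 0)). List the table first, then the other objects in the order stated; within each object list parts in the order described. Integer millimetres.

translate([0, 0, 648]) cube([1294, 564, 36]);
translate([19, 19, 0]) cube([56, 56, 648]);
translate([1219, 19, 0]) cube([56, 56, 648]);
translate([19, 489, 0]) cube([56, 56, 648]);
translate([1219, 489, 0]) cube([56, 56, 648]);
translate([60, 3, 684]) {
  translate([0, 0, 702]) cube([1234, 509, 48]);
  translate([67, 67, 0]) cylinder(h = 702, r = 24);
  translate([1167, 67, 0]) cylinder(h = 702, r = 24);
  translate([67, 442, 0]) cylinder(h = 702, r = 24);
  translate([1167, 442, 0]) cylinder(h = 702, r = 24);
}
translate([0, 764, 0]) {
  cube([38, 34, 889]);
  translate([528, 0, 0]) cube([38, 34, 889]);
  translate([38, 0, 0]) cube([490, 34, 38]);
  translate([38, 0, 851]) cube([490, 34, 38]);
}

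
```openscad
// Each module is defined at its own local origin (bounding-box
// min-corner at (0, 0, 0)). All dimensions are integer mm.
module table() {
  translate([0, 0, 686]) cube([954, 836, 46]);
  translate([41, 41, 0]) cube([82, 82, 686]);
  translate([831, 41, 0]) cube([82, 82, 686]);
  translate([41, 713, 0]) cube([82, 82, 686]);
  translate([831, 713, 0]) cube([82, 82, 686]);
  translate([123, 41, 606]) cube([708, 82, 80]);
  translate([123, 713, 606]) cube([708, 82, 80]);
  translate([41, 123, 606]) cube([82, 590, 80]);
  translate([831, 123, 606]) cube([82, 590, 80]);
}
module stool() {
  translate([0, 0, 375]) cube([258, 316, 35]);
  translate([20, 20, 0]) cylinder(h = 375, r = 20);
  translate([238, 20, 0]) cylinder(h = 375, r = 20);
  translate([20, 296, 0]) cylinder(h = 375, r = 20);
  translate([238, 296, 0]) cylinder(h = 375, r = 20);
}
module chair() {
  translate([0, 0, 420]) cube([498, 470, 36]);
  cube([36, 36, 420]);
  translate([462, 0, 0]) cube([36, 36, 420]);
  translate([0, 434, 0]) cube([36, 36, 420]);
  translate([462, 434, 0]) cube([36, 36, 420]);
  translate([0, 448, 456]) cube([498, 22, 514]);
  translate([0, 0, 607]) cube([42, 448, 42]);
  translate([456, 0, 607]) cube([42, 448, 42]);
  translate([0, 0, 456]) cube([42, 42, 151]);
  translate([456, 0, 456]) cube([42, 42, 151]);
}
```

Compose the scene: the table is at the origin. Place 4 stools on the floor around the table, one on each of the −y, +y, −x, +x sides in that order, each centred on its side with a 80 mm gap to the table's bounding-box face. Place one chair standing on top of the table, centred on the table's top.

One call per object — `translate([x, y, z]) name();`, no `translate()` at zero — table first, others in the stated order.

table();
translate([348, -396, 0]) stool();
translate([348, 916, 0]) stool();
translate([-338, 260, 0]) stool();
translate([1034, 260, 0]) stool();
translate([228, 183, 732]) chair();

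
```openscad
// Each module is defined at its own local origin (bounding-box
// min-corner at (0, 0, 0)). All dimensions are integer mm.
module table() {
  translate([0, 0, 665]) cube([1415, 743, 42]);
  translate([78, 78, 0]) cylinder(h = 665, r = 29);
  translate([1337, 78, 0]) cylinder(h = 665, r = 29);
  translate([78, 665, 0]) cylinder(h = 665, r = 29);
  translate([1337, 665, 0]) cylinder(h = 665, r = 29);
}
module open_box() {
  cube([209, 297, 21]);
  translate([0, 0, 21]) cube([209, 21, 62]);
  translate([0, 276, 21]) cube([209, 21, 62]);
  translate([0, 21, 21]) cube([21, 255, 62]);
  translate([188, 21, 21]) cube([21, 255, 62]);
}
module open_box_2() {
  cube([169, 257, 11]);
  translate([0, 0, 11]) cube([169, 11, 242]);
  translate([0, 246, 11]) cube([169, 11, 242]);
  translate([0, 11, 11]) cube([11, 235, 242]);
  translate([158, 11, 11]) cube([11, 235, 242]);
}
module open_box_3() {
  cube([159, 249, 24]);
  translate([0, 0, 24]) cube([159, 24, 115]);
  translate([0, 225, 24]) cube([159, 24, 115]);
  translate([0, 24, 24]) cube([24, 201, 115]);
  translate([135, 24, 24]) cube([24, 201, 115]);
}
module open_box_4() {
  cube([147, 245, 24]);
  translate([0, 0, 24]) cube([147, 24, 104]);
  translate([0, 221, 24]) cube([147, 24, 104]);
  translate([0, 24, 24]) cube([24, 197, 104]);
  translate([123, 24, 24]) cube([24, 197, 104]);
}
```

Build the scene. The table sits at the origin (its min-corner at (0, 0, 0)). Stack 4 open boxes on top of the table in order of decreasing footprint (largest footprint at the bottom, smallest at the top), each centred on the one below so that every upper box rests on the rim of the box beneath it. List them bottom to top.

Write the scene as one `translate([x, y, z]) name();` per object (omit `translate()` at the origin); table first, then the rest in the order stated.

table();
translate([603, 223, 707]) open_box();
translate([623, 243, 790]) open_box_2();
translate([628, 247, 1043]) open_box_3();
translate([634, 249, 1182]) open_box_4();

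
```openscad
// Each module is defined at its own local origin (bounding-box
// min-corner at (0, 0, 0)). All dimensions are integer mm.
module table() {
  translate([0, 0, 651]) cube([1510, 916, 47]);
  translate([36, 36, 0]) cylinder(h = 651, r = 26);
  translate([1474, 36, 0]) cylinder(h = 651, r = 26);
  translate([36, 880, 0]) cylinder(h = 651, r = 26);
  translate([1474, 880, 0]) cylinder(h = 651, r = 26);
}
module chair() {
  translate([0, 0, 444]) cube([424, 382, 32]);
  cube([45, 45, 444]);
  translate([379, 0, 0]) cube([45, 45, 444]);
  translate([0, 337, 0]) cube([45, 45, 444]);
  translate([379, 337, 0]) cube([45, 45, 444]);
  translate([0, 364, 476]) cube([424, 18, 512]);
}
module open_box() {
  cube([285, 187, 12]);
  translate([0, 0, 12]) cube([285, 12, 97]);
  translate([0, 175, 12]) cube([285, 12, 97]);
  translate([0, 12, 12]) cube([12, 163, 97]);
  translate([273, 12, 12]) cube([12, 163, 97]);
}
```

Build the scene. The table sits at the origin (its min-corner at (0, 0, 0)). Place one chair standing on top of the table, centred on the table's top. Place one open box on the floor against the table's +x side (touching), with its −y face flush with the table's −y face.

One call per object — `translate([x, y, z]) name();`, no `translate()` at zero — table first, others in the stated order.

table();
translate([543, 267, 698]) chair();
translate([1510, 0, 0]) open_box();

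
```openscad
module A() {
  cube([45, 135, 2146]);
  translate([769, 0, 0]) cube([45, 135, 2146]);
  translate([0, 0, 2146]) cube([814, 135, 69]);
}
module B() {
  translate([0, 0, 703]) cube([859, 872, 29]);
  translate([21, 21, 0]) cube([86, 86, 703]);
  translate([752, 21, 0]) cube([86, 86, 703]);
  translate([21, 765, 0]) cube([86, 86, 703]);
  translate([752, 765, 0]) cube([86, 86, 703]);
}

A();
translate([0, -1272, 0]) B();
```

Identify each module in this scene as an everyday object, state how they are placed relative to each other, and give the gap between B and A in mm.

A is a door frame. B is a table. The table is on the floor beside the door frame on its −y side. The gap between the table and the door frame is 400 mm.

The table's nearest face is 400 mm from the door frame's −y face.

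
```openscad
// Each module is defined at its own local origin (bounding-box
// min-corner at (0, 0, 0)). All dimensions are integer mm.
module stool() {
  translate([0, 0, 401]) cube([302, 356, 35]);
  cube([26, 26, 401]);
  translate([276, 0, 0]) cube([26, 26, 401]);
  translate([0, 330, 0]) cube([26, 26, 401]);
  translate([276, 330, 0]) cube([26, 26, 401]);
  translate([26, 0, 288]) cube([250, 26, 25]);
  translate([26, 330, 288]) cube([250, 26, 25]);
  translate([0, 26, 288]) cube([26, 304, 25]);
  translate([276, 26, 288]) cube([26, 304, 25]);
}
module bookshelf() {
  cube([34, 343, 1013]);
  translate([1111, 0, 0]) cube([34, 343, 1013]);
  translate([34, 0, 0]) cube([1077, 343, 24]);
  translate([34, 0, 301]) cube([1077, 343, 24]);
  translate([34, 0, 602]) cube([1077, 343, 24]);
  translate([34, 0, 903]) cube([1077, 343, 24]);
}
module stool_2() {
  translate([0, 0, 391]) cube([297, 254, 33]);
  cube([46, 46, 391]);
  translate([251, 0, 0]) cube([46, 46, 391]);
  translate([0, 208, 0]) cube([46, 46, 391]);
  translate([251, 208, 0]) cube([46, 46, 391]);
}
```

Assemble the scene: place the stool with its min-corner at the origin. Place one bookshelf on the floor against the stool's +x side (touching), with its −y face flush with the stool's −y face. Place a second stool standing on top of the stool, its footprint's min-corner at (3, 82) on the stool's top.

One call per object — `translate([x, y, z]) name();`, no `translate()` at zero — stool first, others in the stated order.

stool();
translate([302, 0, 0]) bookshelf();
translate([3, 82, 436]) stool_2();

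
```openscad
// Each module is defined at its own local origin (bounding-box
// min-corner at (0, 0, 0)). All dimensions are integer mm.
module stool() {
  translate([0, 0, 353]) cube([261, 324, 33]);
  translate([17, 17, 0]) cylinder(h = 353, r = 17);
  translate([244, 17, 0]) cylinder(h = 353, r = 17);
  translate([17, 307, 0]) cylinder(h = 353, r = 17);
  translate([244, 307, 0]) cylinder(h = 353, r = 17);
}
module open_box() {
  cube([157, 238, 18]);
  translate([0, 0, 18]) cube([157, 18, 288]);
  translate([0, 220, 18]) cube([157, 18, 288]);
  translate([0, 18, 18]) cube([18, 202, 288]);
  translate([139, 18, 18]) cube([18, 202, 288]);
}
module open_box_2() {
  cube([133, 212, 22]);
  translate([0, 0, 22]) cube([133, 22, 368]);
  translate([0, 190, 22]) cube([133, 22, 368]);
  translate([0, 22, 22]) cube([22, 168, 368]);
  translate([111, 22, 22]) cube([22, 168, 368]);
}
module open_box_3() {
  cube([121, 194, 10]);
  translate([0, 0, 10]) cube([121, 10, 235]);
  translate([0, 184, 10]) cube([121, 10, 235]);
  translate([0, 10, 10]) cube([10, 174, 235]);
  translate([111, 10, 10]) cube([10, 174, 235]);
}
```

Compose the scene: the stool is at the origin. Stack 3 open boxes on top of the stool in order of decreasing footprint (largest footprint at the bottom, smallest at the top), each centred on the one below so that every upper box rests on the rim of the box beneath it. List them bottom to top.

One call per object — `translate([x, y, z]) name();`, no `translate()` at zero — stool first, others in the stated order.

stool();
translate([52, 43, 386]) open_box();
translate([64, 56, 692]) open_box_2();
translate([70, 65, 1082]) open_box_3();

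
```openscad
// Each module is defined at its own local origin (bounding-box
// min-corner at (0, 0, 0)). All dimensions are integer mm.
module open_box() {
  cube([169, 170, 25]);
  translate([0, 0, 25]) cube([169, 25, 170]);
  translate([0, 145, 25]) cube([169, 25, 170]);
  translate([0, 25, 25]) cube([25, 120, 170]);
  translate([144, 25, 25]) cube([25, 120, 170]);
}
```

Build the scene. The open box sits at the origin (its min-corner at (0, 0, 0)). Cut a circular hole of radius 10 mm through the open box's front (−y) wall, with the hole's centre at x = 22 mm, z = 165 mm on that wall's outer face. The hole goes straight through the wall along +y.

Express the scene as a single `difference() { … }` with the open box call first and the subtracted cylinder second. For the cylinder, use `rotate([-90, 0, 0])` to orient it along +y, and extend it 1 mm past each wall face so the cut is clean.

difference() {
  open_box();
  translate([22, -1, 165]) rotate([-90, 0, 0]) cylinder(h = 27, r = 10);
}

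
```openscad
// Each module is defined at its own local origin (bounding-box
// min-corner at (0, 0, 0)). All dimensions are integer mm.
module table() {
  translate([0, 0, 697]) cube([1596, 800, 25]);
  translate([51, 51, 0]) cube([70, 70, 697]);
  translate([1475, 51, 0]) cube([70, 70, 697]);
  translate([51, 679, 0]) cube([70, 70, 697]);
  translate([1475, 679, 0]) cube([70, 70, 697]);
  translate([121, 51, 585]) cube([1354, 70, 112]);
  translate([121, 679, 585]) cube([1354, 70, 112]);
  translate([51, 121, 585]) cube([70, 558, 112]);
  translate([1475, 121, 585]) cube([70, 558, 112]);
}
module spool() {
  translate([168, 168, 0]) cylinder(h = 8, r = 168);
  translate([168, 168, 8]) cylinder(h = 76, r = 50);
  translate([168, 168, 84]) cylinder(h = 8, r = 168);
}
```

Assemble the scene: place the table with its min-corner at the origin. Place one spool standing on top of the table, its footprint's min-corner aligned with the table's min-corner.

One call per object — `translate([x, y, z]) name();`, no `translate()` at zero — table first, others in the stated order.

table();
translate([0, 0, 722]) spool();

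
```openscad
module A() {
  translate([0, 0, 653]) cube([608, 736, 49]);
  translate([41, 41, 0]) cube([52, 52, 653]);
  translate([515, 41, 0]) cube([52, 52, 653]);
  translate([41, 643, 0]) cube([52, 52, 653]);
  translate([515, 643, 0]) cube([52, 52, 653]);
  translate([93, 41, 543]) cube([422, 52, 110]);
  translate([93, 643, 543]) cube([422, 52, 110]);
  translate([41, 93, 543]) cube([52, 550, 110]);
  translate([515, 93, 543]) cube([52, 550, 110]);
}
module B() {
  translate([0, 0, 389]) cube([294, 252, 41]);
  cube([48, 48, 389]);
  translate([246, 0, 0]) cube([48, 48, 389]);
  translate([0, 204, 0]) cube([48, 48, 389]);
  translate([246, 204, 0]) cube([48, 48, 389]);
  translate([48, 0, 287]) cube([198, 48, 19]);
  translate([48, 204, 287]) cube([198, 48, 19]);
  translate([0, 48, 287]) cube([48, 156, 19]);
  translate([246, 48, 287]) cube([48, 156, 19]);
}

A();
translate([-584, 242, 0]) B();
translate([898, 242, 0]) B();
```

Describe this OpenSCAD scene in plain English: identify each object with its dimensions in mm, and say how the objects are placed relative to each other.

A is a table: top 608 mm (x) × 736 mm (y), 49 mm thick, upper face at z = 702 mm, on four 52×52 mm square legs, each inset 41 mm from the nearest pair of top edges, running from z = 0 to the bottom of the top. Four apron rails, 52 mm thick and 110 mm tall, run between adjacent legs with their top edges flush with the underside of the top and their outer faces flush with the legs' outer faces.

B is a simple wooden stool: a rectangular seat 294 mm (x) by 252 mm (y), 41 mm thick, top face at z = 430 mm, on four square legs, each 48×48 mm in cross-section. The legs rest on z = 0, each flush with a corner of the seat. Four stretchers, 48 mm wide and 19 mm tall, connect adjacent legs with their undersides at z = 287 mm, each running between the inner faces of the legs it joins and aligned with the legs' outer faces on the other axis.

Two stools sit around the table at the −x, +x sides.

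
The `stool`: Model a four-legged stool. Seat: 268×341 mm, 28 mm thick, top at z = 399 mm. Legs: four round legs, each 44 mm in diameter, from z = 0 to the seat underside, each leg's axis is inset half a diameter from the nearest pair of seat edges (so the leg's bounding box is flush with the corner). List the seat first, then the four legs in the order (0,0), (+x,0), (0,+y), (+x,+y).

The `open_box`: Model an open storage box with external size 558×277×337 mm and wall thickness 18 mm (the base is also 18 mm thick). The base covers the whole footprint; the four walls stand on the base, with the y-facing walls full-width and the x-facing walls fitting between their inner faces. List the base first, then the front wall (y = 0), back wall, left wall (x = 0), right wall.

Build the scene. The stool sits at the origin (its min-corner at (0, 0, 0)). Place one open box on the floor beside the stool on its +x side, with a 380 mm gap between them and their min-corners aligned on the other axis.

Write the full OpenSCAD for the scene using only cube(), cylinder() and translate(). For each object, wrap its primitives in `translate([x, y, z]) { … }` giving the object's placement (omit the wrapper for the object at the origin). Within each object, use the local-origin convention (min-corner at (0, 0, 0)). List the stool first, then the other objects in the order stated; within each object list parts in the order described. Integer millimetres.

translate([0, 0, 371]) cube([268, 341, 28]);
translate([22, 22, 0]) cylinder(h = 371, r = 22);
translate([246, 22, 0]) cylinder(h = 371, r = 22);
translate([22, 319, 0]) cylinder(h = 371, r = 22);
translate([246, 319, 0]) cylinder(h = 371, r = 22);
translate([648, 0, 0]) {
  cube([558, 277, 18]);
  translate([0, 0, 18]) cube([558, 18, 319]);
  translate([0, 259, 18]) cube([558, 18, 319]);
  translate([0, 18, 18]) cube([18, 241, 319]);
  translate([540, 18, 18]) cube([18, 241, 319]);
}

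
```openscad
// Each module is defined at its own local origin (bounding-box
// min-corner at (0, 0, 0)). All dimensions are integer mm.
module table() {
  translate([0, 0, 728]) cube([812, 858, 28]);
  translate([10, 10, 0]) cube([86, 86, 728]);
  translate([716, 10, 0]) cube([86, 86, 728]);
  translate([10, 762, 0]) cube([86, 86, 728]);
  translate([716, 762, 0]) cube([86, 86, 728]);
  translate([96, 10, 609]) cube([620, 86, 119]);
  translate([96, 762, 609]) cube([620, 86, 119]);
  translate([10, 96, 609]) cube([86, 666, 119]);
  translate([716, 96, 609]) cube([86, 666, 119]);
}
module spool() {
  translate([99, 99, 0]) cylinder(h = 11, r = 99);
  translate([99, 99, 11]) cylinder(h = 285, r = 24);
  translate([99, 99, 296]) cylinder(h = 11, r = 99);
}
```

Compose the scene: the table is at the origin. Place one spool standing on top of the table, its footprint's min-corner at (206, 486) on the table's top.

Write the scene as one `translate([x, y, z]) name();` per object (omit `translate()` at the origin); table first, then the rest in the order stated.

table();
translate([206, 486, 756]) spool();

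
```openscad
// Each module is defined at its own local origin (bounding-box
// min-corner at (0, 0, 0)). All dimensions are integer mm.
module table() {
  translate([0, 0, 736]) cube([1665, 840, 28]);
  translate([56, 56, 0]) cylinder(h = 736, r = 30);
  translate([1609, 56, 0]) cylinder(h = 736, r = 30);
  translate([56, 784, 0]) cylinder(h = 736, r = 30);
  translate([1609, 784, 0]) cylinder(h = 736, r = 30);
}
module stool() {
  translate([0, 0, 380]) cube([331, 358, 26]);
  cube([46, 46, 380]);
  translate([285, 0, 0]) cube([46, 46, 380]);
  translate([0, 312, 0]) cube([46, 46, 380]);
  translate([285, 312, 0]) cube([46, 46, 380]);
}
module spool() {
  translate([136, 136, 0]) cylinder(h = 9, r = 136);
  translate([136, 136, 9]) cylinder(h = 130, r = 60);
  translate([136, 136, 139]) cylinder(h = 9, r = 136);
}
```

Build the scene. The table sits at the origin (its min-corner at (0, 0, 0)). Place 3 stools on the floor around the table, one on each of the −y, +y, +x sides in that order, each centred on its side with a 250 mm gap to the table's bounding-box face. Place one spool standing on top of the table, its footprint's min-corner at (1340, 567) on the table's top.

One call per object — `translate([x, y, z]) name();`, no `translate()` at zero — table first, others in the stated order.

table();
translate([667, -608, 0]) stool();
translate([667, 1090, 0]) stool();
translate([1915, 241, 0]) stool();
translate([1340, 567, 764]) spool();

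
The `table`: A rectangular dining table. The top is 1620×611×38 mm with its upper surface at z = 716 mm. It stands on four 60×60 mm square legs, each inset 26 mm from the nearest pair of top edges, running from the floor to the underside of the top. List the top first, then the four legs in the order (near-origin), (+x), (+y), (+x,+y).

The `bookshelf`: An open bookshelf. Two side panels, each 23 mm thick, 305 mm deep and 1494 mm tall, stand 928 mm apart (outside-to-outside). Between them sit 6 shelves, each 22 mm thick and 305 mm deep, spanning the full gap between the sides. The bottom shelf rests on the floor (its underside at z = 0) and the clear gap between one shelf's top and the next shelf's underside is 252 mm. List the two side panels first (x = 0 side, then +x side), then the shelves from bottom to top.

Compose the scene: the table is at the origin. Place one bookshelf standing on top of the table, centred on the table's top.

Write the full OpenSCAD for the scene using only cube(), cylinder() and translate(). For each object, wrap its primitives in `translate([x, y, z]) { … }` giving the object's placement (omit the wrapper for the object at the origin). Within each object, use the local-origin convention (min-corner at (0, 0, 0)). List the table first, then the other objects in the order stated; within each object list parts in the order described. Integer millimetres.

translate([0, 0, 678]) cube([1620, 611, 38]);
translate([26, 26, 0]) cube([60, 60, 678]);
translate([1534, 26, 0]) cube([60, 60, 678]);
translate([26, 525, 0]) cube([60, 60, 678]);
translate([1534, 525, 0]) cube([60, 60, 678]);
translate([346, 153, 716]) {
  cube([23, 305, 1494]);
  translate([905, 0, 0]) cube([23, 305, 1494]);
  translate([23, 0, 0]) cube([882, 305, 22]);
  translate([23, 0, 274]) cube([882, 305, 22]);
  translate([23, 0, 548]) cube([882, 305, 22]);
  translate([23, 0, 822]) cube([882, 305, 22]);
  translate([23, 0, 1096]) cube([882, 305, 22]);
  translate([23, 0, 1370]) cube([882, 305, 22]);
}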